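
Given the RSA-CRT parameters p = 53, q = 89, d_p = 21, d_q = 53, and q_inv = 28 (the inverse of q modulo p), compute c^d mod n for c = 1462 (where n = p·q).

480

m₁ = c^(d_p) mod p: c ≡ 31 (mod 53), and 31^21 mod 53 = 3.
m₂ = c^(d_q) mod q: c ≡ 38 (mod 89), and 38^53 mod 89 = 35.
h = q_inv·(m₁ − m₂) mod p = 28·(3 − 35) mod 53 = 5.
m = m₂ + h·q = 35 + 5·89 = 480.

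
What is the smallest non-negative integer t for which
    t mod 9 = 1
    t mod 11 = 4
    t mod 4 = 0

136

Combine the congruences pairwise.
From t ≡ 1 (mod 9) write t = 1 + 9s. Substituting into t ≡ 4 (mod 11) gives 9s ≡ 3 (mod 11), and since 9⁻¹ ≡ 5 (mod 11), s ≡ 4. Hence t ≡ 1 + 9·4 = 37 (mod 99).
From t ≡ 37 (mod 99) write t = 37 + 99s. Substituting into t ≡ 0 (mod 4) gives 99s ≡ 3 (mod 4), and since 3⁻¹ ≡ 3 (mod 4), s ≡ 1. Hence t ≡ 37 + 99·1 = 136 (mod 396).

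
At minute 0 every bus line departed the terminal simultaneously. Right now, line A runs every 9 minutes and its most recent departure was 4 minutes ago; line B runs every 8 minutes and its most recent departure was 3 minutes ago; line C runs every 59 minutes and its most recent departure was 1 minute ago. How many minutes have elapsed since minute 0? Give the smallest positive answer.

Combine the congruences pairwise.
From t ≡ 4 (mod 9) write t = 4 + 9s. Substituting into t ≡ 3 (mod 8) gives 9s ≡ 7 (mod 8), and since 1⁻¹ ≡ 1 (mod 8), s ≡ 7. Hence t ≡ 4 + 9·7 = 67 (mod 72).
From t ≡ 67 (mod 72) write t = 67 + 72s. Substituting into t ≡ 1 (mod 59) gives 72s ≡ 52 (mod 59), and since 13⁻¹ ≡ 50 (mod 59), s ≡ 4. Hence t ≡ 67 + 72·4 = 355 (mod 4248).

355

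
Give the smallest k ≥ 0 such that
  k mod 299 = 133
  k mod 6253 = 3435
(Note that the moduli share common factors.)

78471

Combine the congruences pairwise.
gcd(299, 6253) = 13 and 13 | (3435 − 133), so the pair is consistent; merging gives k ≡ 78471 (mod 143819), where 143819 = lcm(299, 6253).
The solution is unique modulo lcm(299, 6253) = 143819.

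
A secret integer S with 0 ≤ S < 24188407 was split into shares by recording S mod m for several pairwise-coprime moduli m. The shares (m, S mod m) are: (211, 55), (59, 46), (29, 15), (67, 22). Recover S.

The moduli are pairwise coprime; N = 211·59·29·67 = 24188407.
N/211 = 114637; 114637 ≡ 64 (mod 211); 64·122 ≡ 1, so inverse 122.
N/59 = 409973; 409973 ≡ 41 (mod 59); 41·36 ≡ 1, so inverse 36.
N/29 = 834083; 834083 ≡ 14 (mod 29); 14·27 ≡ 1, so inverse 27.
N/67 = 361021; 361021 ≡ 25 (mod 67); 25·59 ≡ 1, so inverse 59.
S ≡ 55·114637·122 + 46·409973·36 + 15·834083·27 + 22·361021·59 = 2254538431.
2254538431 mod 24188407 = 5016580.

5016580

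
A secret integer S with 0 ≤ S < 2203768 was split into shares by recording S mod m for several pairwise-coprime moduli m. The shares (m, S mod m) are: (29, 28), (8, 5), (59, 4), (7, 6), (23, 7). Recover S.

205029

From S ≡ 28 (mod 29) write S = 28 + 29t. Substituting into S ≡ 5 (mod 8) gives 29t ≡ 1 (mod 8), and since 5⁻¹ ≡ 5 (mod 8), t ≡ 5. Hence S ≡ 28 + 29·5 = 173 (mod 232).
From S ≡ 173 (mod 232) write S = 173 + 232t. Substituting into S ≡ 4 (mod 59) gives 232t ≡ 8 (mod 59), and since 55⁻¹ ≡ 44 (mod 59), t ≡ 57. Hence S ≡ 173 + 232·57 = 13397 (mod 13688).
From S ≡ 13397 (mod 13688) write S = 13397 + 13688t. Substituting into S ≡ 6 (mod 7) gives 13688t ≡ 0 (mod 7), and since 3⁻¹ ≡ 5 (mod 7), t ≡ 0. Hence S ≡ 13397 + 13688·0 = 13397 (mod 95816).
From S ≡ 13397 (mod 95816) write S = 13397 + 95816t. Substituting into S ≡ 7 (mod 23) gives 95816t ≡ 19 (mod 23), and since 21⁻¹ ≡ 11 (mod 23), t ≡ 2. Hence S ≡ 13397 + 95816·2 = 205029 (mod 2203768).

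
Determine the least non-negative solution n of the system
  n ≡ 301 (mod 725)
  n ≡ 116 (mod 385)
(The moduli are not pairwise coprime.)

46701

gcd(725, 385) = 5 and 5 | (116 − 301), so the pair is consistent; merging gives n ≡ 46701 (mod 55825), where 55825 = lcm(725, 385).
The solution is unique modulo lcm(725, 385) = 55825.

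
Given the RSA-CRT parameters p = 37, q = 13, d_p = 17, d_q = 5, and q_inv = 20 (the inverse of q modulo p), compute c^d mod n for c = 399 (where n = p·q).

m₁ = c^(d_p) mod p: c ≡ 29 (mod 37), and 29^17 mod 37 = 14.
m₂ = c^(d_q) mod q: c ≡ 9 (mod 13), and 9^5 mod 13 = 3.
h = q_inv·(m₁ − m₂) mod p = 20·(14 − 3) mod 37 = 35.
m = m₂ + h·q = 3 + 35·13 = 458.

458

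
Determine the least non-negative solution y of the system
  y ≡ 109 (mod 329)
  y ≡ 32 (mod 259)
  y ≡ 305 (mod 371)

gcd(329, 259) = 7 and 7 | (32 − 109), so the pair is consistent; merging gives y ≡ 3399 (mod 12173), where 12173 = lcm(329, 259).
gcd(12173, 371) = 7 and 7 | (305 − 3399), so the pair is consistent; merging gives y ≡ 283378 (mod 645169), where 645169 = lcm(12173, 371).
The solution is unique modulo lcm(329, 259, 371) = 645169.

283378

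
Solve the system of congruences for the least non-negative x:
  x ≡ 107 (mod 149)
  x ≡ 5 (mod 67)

3087

Combine the congruences pairwise.
From x ≡ 107 (mod 149) write x = 107 + 149t. Substituting into x ≡ 5 (mod 67) gives 149t ≡ 32 (mod 67), and since 15⁻¹ ≡ 9 (mod 67), t ≡ 20. Hence x ≡ 107 + 149·20 = 3087 (mod 9983).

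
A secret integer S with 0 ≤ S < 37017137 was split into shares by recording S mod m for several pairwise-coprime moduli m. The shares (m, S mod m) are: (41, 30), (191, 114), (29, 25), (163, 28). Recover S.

3728816

The moduli are pairwise coprime; N = 41·191·29·163 = 37017137.
N/41 = 902857; 902857 ≡ 37 (mod 41); 37·10 ≡ 1, so inverse 10.
N/191 = 193807; 193807 ≡ 133 (mod 191); 133·135 ≡ 1, so inverse 135.
N/29 = 1276453; 1276453 ≡ 18 (mod 29); 18·21 ≡ 1, so inverse 21.
N/163 = 227099; 227099 ≡ 40 (mod 163); 40·53 ≡ 1, so inverse 53.
S ≡ 30·902857·10 + 114·193807·135 + 25·1276453·21 + 28·227099·53 = 4260699571.
4260699571 mod 37017137 = 3728816.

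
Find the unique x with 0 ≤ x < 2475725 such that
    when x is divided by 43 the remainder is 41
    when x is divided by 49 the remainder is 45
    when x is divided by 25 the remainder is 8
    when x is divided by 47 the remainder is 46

2083133

From x ≡ 41 (mod 43) write x = 41 + 43t. Substituting into x ≡ 45 (mod 49) gives 43t ≡ 4 (mod 49), and since 43⁻¹ ≡ 8 (mod 49), t ≡ 32. Hence x ≡ 41 + 43·32 = 1417 (mod 2107).
From x ≡ 1417 (mod 2107) write x = 1417 + 2107t. Substituting into x ≡ 8 (mod 25) gives 2107t ≡ 16 (mod 25), and since 7⁻¹ ≡ 18 (mod 25), t ≡ 13. Hence x ≡ 1417 + 2107·13 = 28808 (mod 52675).
From x ≡ 28808 (mod 52675) write x = 28808 + 52675t. Substituting into x ≡ 46 (mod 47) gives 52675t ≡ 2 (mod 47), and since 35⁻¹ ≡ 43 (mod 47), t ≡ 39. Hence x ≡ 28808 + 52675·39 = 2083133 (mod 2475725).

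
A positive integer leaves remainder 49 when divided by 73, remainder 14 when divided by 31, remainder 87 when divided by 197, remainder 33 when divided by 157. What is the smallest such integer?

37997644

From k ≡ 49 (mod 73) write k = 49 + 73t. Substituting into k ≡ 14 (mod 31) gives 73t ≡ 27 (mod 31), and since 11⁻¹ ≡ 17 (mod 31), t ≡ 25. Hence k ≡ 49 + 73·25 = 1874 (mod 2263).
From k ≡ 1874 (mod 2263) write k = 1874 + 2263t. Substituting into k ≡ 87 (mod 197) gives 2263t ≡ 183 (mod 197), and since 96⁻¹ ≡ 39 (mod 197), t ≡ 45. Hence k ≡ 1874 + 2263·45 = 103709 (mod 445811).
From k ≡ 103709 (mod 445811) write k = 103709 + 445811t. Substituting into k ≡ 33 (mod 157) gives 445811t ≡ 101 (mod 157), and since 88⁻¹ ≡ 91 (mod 157), t ≡ 85. Hence k ≡ 103709 + 445811·85 = 37997644 (mod 69992327).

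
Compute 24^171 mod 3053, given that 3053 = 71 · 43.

365

Mod 71: 24 ≡ 24; by Fermat, exponent reduces to 171 mod 70 = 31; 24^31 ≡ 10 (mod 71).
Mod 43: 24 ≡ 24; by Fermat, exponent reduces to 171 mod 42 = 3; 24^3 ≡ 21 (mod 43).
Combine by CRT: x ≡ 10 (mod 71), x ≡ 21 (mod 43) ⇒ x ≡ 365 (mod 3053).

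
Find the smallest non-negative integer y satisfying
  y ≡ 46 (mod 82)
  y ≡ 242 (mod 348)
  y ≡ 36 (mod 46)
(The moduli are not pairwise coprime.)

51050

Combine the congruences pairwise.
gcd(82, 348) = 2 and 2 | (242 − 46), so the pair is consistent; merging gives y ≡ 8246 (mod 14268), where 14268 = lcm(82, 348).
gcd(14268, 46) = 2 and 2 | (36 − 8246), so the pair is consistent; merging gives y ≡ 51050 (mod 328164), where 328164 = lcm(14268, 46).
The solution is unique modulo lcm(82, 348, 46) = 328164.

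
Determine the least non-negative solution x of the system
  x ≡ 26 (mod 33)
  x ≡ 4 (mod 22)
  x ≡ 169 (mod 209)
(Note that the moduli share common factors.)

gcd(33, 22) = 11 and 11 | (4 − 26), so the pair is consistent; merging gives x ≡ 26 (mod 66), where 66 = lcm(33, 22).
gcd(66, 209) = 11 and 11 | (169 − 26), so the pair is consistent; merging gives x ≡ 1214 (mod 1254), where 1254 = lcm(66, 209).
The solution is unique modulo lcm(33, 22, 209) = 1254.

1214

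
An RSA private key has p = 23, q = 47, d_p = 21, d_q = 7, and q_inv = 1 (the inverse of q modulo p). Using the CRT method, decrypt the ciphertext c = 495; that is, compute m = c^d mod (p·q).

m₁ = c^(d_p) mod p: c ≡ 12 (mod 23), and 12^21 mod 23 = 2.
m₂ = c^(d_q) mod q: c ≡ 25 (mod 47), and 25^7 mod 47 = 27.
h = q_inv·(m₁ − m₂) mod p = 1·(2 − 27) mod 23 = 21.
m = m₂ + h·q = 27 + 21·47 = 1014.

1014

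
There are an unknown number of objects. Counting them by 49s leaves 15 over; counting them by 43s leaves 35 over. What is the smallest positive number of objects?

Combine the congruences pairwise.
From N ≡ 15 (mod 49) write N = 15 + 49t. Substituting into N ≡ 35 (mod 43) gives 49t ≡ 20 (mod 43), and since 6⁻¹ ≡ 36 (mod 43), t ≡ 32. Hence N ≡ 15 + 49·32 = 1583 (mod 2107).

1583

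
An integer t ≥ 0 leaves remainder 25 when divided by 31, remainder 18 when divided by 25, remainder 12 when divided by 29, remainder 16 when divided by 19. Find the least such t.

27243

The moduli are pairwise coprime; N = 31·25·29·19 = 427025.
N/31 = 13775; 13775 ≡ 11 (mod 31); 11·17 ≡ 1, so inverse 17.
N/25 = 17081; 17081 ≡ 6 (mod 25); 6·21 ≡ 1, so inverse 21.
N/29 = 14725; 14725 ≡ 22 (mod 29); 22·4 ≡ 1, so inverse 4.
N/19 = 22475; 22475 ≡ 17 (mod 19); 17·9 ≡ 1, so inverse 9.
t ≡ 25·13775·17 + 18·17081·21 + 12·14725·4 + 16·22475·9 = 16254193.
16254193 mod 427025 = 27243.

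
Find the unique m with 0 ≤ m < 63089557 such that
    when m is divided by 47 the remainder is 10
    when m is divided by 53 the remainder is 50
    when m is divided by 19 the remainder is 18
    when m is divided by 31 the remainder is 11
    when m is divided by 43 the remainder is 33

18227174

Combine the congruences pairwise.
From m ≡ 10 (mod 47) write m = 10 + 47t. Substituting into m ≡ 50 (mod 53) gives 47t ≡ 40 (mod 53), and since 47⁻¹ ≡ 44 (mod 53), t ≡ 11. Hence m ≡ 10 + 47·11 = 527 (mod 2491).
From m ≡ 527 (mod 2491) write m = 527 + 2491t. Substituting into m ≡ 18 (mod 19) gives 2491t ≡ 4 (mod 19), and since 2⁻¹ ≡ 10 (mod 19), t ≡ 2. Hence m ≡ 527 + 2491·2 = 5509 (mod 47329).
From m ≡ 5509 (mod 47329) write m = 5509 + 47329t. Substituting into m ≡ 11 (mod 31) gives 47329t ≡ 20 (mod 31), and since 23⁻¹ ≡ 27 (mod 31), t ≡ 13. Hence m ≡ 5509 + 47329·13 = 620786 (mod 1467199).
From m ≡ 620786 (mod 1467199) write m = 620786 + 1467199t. Substituting into m ≡ 33 (mod 43) gives 1467199t ≡ 38 (mod 43), and since 39⁻¹ ≡ 32 (mod 43), t ≡ 12. Hence m ≡ 620786 + 1467199·12 = 18227174 (mod 63089557).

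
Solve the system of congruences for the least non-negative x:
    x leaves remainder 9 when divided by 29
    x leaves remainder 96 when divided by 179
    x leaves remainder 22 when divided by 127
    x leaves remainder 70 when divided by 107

From x ≡ 9 (mod 29) write x = 9 + 29t. Substituting into x ≡ 96 (mod 179) gives 29t ≡ 87 (mod 179), and since 29⁻¹ ≡ 142 (mod 179), t ≡ 3. Hence x ≡ 9 + 29·3 = 96 (mod 5191).
From x ≡ 96 (mod 5191) write x = 96 + 5191t. Substituting into x ≡ 22 (mod 127) gives 5191t ≡ 53 (mod 127), and since 111⁻¹ ≡ 119 (mod 127), t ≡ 84. Hence x ≡ 96 + 5191·84 = 436140 (mod 659257).
From x ≡ 436140 (mod 659257) write x = 436140 + 659257t. Substituting into x ≡ 70 (mod 107) gives 659257t ≡ 62 (mod 107), and since 30⁻¹ ≡ 25 (mod 107), t ≡ 52. Hence x ≡ 436140 + 659257·52 = 34717504 (mod 70540499).

34717504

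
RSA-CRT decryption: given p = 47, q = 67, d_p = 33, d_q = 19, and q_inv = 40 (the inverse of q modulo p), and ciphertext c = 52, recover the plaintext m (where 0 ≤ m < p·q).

m₁ = c^(d_p) mod p: c ≡ 5 (mod 47), and 5^33 mod 47 = 35.
m₂ = c^(d_q) mod q: c ≡ 52 (mod 67), and 52^19 mod 67 = 8.
h = q_inv·(m₁ − m₂) mod p = 40·(35 − 8) mod 47 = 46.
m = m₂ + h·q = 8 + 46·67 = 3090.

3090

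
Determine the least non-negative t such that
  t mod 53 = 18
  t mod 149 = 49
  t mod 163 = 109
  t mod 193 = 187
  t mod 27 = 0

1784077326

From t ≡ 18 (mod 53) write t = 18 + 53s. Substituting into t ≡ 49 (mod 149) gives 53s ≡ 31 (mod 149), and since 53⁻¹ ≡ 45 (mod 149), s ≡ 54. Hence t ≡ 18 + 53·54 = 2880 (mod 7897).
From t ≡ 2880 (mod 7897) write t = 2880 + 7897s. Substituting into t ≡ 109 (mod 163) gives 7897s ≡ 0 (mod 163), and since 73⁻¹ ≡ 67 (mod 163), s ≡ 0. Hence t ≡ 2880 + 7897·0 = 2880 (mod 1287211).
From t ≡ 2880 (mod 1287211) write t = 2880 + 1287211s. Substituting into t ≡ 187 (mod 193) gives 1287211s ≡ 9 (mod 193), and since 94⁻¹ ≡ 154 (mod 193), s ≡ 35. Hence t ≡ 2880 + 1287211·35 = 45055265 (mod 248431723).
From t ≡ 45055265 (mod 248431723) write t = 45055265 + 248431723s. Substituting into t ≡ 0 (mod 27) gives 248431723s ≡ 13 (mod 27), and since 25⁻¹ ≡ 13 (mod 27), s ≡ 7. Hence t ≡ 45055265 + 248431723·7 = 1784077326 (mod 6707656521).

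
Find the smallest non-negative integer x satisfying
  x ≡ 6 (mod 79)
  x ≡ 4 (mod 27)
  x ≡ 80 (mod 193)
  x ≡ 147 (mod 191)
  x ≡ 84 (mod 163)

From x ≡ 6 (mod 79) write x = 6 + 79t. Substituting into x ≡ 4 (mod 27) gives 79t ≡ 25 (mod 27), and since 25⁻¹ ≡ 13 (mod 27), t ≡ 1. Hence x ≡ 6 + 79·1 = 85 (mod 2133).
From x ≡ 85 (mod 2133) write x = 85 + 2133t. Substituting into x ≡ 80 (mod 193) gives 2133t ≡ 188 (mod 193), and since 10⁻¹ ≡ 58 (mod 193), t ≡ 96. Hence x ≡ 85 + 2133·96 = 204853 (mod 411669).
From x ≡ 204853 (mod 411669) write x = 204853 + 411669t. Substituting into x ≡ 147 (mod 191) gives 411669t ≡ 46 (mod 191), and since 64⁻¹ ≡ 3 (mod 191), t ≡ 138. Hence x ≡ 204853 + 411669·138 = 57015175 (mod 78628779).
From x ≡ 57015175 (mod 78628779) write x = 57015175 + 78628779t. Substituting into x ≡ 84 (mod 163) gives 78628779t ≡ 27 (mod 163), and since 24⁻¹ ≡ 34 (mod 163), t ≡ 103. Hence x ≡ 57015175 + 78628779·103 = 8155779412 (mod 12816490977).

8155779412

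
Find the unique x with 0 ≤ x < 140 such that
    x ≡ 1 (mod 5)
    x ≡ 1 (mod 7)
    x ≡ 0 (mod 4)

36

The moduli are pairwise coprime; N = 5·7·4 = 140.
N/5 = 28; 28 ≡ 3 (mod 5); 3·2 ≡ 1, so inverse 2.
N/7 = 20; 20 ≡ 6 (mod 7); 6·6 ≡ 1, so inverse 6.
N/4 = 35; 35 ≡ 3 (mod 4); 3·3 ≡ 1, so inverse 3.
x ≡ 1·28·2 + 1·20·6 + 0·35·3 = 176.
176 mod 140 = 36.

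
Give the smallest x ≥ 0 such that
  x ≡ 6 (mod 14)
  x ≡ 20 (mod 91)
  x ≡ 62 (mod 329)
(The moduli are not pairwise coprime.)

Combine the congruences pairwise.
gcd(14, 91) = 7 and 7 | (20 − 6), so the pair is consistent; merging gives x ≡ 20 (mod 182), where 182 = lcm(14, 91).
gcd(182, 329) = 7 and 7 | (62 − 20), so the pair is consistent; merging gives x ≡ 7300 (mod 8554), where 8554 = lcm(182, 329).
The solution is unique modulo lcm(14, 91, 329) = 8554.

7300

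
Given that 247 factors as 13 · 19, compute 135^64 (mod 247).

Mod 13: 135 ≡ 5; by Fermat, exponent reduces to 64 mod 12 = 4; 5^4 ≡ 1 (mod 13).
Mod 19: 135 ≡ 2; by Fermat, exponent reduces to 64 mod 18 = 10; 2^10 ≡ 17 (mod 19).
Combine by CRT: x ≡ 1 (mod 13), x ≡ 17 (mod 19) ⇒ x ≡ 131 (mod 247).

131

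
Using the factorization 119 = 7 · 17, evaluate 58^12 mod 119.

64

Mod 7: 58 ≡ 2; since 6 | 12, by Fermat 2^12 ≡ 1 (mod 7).
Mod 17: 58 ≡ 7; 7^12 ≡ 13 (mod 17).
Combine by CRT: x ≡ 1 (mod 7), x ≡ 13 (mod 17) ⇒ x ≡ 64 (mod 119).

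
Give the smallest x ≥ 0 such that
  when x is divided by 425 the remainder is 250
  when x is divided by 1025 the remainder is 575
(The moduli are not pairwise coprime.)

3650

Combine the congruences pairwise.
gcd(425, 1025) = 25 and 25 | (575 − 250), so the pair is consistent; merging gives x ≡ 3650 (mod 17425), where 17425 = lcm(425, 1025).
The solution is unique modulo lcm(425, 1025) = 17425.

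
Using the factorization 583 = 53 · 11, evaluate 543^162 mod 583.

Mod 53: 543 ≡ 13; by Fermat, exponent reduces to 162 mod 52 = 6; 13^6 ≡ 46 (mod 53).
Mod 11: 543 ≡ 4; by Fermat, exponent reduces to 162 mod 10 = 2; 4^2 ≡ 5 (mod 11).
Combine by CRT: x ≡ 46 (mod 53), x ≡ 5 (mod 11) ⇒ x ≡ 258 (mod 583).

258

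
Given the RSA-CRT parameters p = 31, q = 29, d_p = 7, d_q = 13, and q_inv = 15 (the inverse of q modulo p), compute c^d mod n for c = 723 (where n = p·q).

m₁ = c^(d_p) mod p: c ≡ 10 (mod 31), and 10^7 mod 31 = 20.
m₂ = c^(d_q) mod q: c ≡ 27 (mod 29), and 27^13 mod 29 = 15.
h = q_inv·(m₁ − m₂) mod p = 15·(20 − 15) mod 31 = 13.
m = m₂ + h·q = 15 + 13·29 = 392.

392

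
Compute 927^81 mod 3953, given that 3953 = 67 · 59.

1295

Mod 67: 927 ≡ 56; by Fermat, exponent reduces to 81 mod 66 = 15; 56^15 ≡ 22 (mod 67).
Mod 59: 927 ≡ 42; by Fermat, exponent reduces to 81 mod 58 = 23; 42^23 ≡ 56 (mod 59).
Combine by CRT: x ≡ 22 (mod 67), x ≡ 56 (mod 59) ⇒ x ≡ 1295 (mod 3953).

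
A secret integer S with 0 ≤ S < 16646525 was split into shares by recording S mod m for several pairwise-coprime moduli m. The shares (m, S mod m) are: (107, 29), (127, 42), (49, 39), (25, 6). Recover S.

11672231

From S ≡ 29 (mod 107) write S = 29 + 107t. Substituting into S ≡ 42 (mod 127) gives 107t ≡ 13 (mod 127), and since 107⁻¹ ≡ 19 (mod 127), t ≡ 120. Hence S ≡ 29 + 107·120 = 12869 (mod 13589).
From S ≡ 12869 (mod 13589) write S = 12869 + 13589t. Substituting into S ≡ 39 (mod 49) gives 13589t ≡ 8 (mod 49), and since 16⁻¹ ≡ 46 (mod 49), t ≡ 25. Hence S ≡ 12869 + 13589·25 = 352594 (mod 665861).
From S ≡ 352594 (mod 665861) write S = 352594 + 665861t. Substituting into S ≡ 6 (mod 25) gives 665861t ≡ 12 (mod 25), and since 11⁻¹ ≡ 16 (mod 25), t ≡ 17. Hence S ≡ 352594 + 665861·17 = 11672231 (mod 16646525).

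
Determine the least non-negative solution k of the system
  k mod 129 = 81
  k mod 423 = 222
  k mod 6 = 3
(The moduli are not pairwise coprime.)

24333

gcd(129, 423) = 3 and 3 | (222 − 81), so the pair is consistent; merging gives k ≡ 6144 (mod 18189), where 18189 = lcm(129, 423).
gcd(18189, 6) = 3 and 3 | (3 − 6144), so the pair is consistent; merging gives k ≡ 24333 (mod 36378), where 36378 = lcm(18189, 6).
The solution is unique modulo lcm(129, 423, 6) = 36378.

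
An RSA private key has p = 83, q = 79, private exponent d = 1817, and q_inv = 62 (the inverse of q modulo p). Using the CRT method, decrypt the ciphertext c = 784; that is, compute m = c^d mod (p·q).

5179

d_p = d mod (p−1) = 1817 mod 82 = 13; d_q = d mod (q−1) = 23.
m₁ = c^(d_p) mod p: c ≡ 37 (mod 83), and 37^13 mod 83 = 33.
m₂ = c^(d_q) mod q: c ≡ 73 (mod 79), and 73^23 mod 79 = 44.
h = q_inv·(m₁ − m₂) mod p = 62·(33 − 44) mod 83 = 65.
m = m₂ + h·q = 44 + 65·79 = 5179.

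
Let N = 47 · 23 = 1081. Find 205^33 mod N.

827

Mod 47: 205 ≡ 17; 17^33 ≡ 28 (mod 47).
Mod 23: 205 ≡ 21; by Fermat, exponent reduces to 33 mod 22 = 11; 21^11 ≡ 22 (mod 23).
Combine by CRT: x ≡ 28 (mod 47), x ≡ 22 (mod 23) ⇒ x ≡ 827 (mod 1081).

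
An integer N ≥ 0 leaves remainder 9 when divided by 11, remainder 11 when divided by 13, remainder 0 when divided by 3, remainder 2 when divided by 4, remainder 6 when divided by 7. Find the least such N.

5718

Combine the congruences pairwise.
From N ≡ 9 (mod 11) write N = 9 + 11t. Substituting into N ≡ 11 (mod 13) gives 11t ≡ 2 (mod 13), and since 11⁻¹ ≡ 6 (mod 13), t ≡ 12. Hence N ≡ 9 + 11·12 = 141 (mod 143).
From N ≡ 141 (mod 143) write N = 141 + 143t. Substituting into N ≡ 0 (mod 3) gives 143t ≡ 0 (mod 3), and since 2⁻¹ ≡ 2 (mod 3), t ≡ 0. Hence N ≡ 141 + 143·0 = 141 (mod 429).
From N ≡ 141 (mod 429) write N = 141 + 429t. Substituting into N ≡ 2 (mod 4) gives 429t ≡ 1 (mod 4), and since 1⁻¹ ≡ 1 (mod 4), t ≡ 1. Hence N ≡ 141 + 429·1 = 570 (mod 1716).
From N ≡ 570 (mod 1716) write N = 570 + 1716t. Substituting into N ≡ 6 (mod 7) gives 1716t ≡ 3 (mod 7), and since 1⁻¹ ≡ 1 (mod 7), t ≡ 3. Hence N ≡ 570 + 1716·3 = 5718 (mod 12012).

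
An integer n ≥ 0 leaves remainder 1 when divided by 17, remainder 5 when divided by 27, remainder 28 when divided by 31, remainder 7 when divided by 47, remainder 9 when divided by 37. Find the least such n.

10709474

From n ≡ 1 (mod 17) write n = 1 + 17t. Substituting into n ≡ 5 (mod 27) gives 17t ≡ 4 (mod 27), and since 17⁻¹ ≡ 8 (mod 27), t ≡ 5. Hence n ≡ 1 + 17·5 = 86 (mod 459).
From n ≡ 86 (mod 459) write n = 86 + 459t. Substituting into n ≡ 28 (mod 31) gives 459t ≡ 4 (mod 31), and since 25⁻¹ ≡ 5 (mod 31), t ≡ 20. Hence n ≡ 86 + 459·20 = 9266 (mod 14229).
From n ≡ 9266 (mod 14229) write n = 9266 + 14229t. Substituting into n ≡ 7 (mod 47) gives 14229t ≡ 0 (mod 47), and since 35⁻¹ ≡ 43 (mod 47), t ≡ 0. Hence n ≡ 9266 + 14229·0 = 9266 (mod 668763).
From n ≡ 9266 (mod 668763) write n = 9266 + 668763t. Substituting into n ≡ 9 (mod 37) gives 668763t ≡ 30 (mod 37), and since 25⁻¹ ≡ 3 (mod 37), t ≡ 16. Hence n ≡ 9266 + 668763·16 = 10709474 (mod 24744231).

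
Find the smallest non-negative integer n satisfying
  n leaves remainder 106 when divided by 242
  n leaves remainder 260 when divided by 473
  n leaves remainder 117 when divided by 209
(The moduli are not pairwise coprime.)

gcd(242, 473) = 11 and 11 | (260 − 106), so the pair is consistent; merging gives n ≡ 6882 (mod 10406), where 10406 = lcm(242, 473).
gcd(10406, 209) = 11 and 11 | (117 − 6882), so the pair is consistent; merging gives n ≡ 173378 (mod 197714), where 197714 = lcm(10406, 209).
The solution is unique modulo lcm(242, 473, 209) = 197714.

173378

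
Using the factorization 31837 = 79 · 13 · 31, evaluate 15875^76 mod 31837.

Mod 79: 15875 ≡ 75; 75^76 ≡ 5 (mod 79).
Mod 13: 15875 ≡ 2; by Fermat, exponent reduces to 76 mod 12 = 4; 2^4 ≡ 3 (mod 13).
Mod 31: 15875 ≡ 3; by Fermat, exponent reduces to 76 mod 30 = 16; 3^16 ≡ 28 (mod 31).
Combine by CRT: x ≡ 5 (mod 79), x ≡ 3 (mod 13), x ≡ 28 (mod 31) ⇒ x ≡ 22441 (mod 31837).

22441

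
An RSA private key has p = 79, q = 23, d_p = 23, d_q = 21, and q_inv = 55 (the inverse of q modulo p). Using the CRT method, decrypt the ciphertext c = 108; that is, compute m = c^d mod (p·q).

1301

m₁ = c^(d_p) mod p: c ≡ 29 (mod 79), and 29^23 mod 79 = 37.
m₂ = c^(d_q) mod q: c ≡ 16 (mod 23), and 16^21 mod 23 = 13.
h = q_inv·(m₁ − m₂) mod p = 55·(37 − 13) mod 79 = 56.
m = m₂ + h·q = 13 + 56·23 = 1301.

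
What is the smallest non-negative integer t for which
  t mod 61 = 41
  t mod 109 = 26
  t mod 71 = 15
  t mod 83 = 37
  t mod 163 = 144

2996620832

From t ≡ 41 (mod 61) write t = 41 + 61s. Substituting into t ≡ 26 (mod 109) gives 61s ≡ 94 (mod 109), and since 61⁻¹ ≡ 84 (mod 109), s ≡ 48. Hence t ≡ 41 + 61·48 = 2969 (mod 6649).
From t ≡ 2969 (mod 6649) write t = 2969 + 6649s. Substituting into t ≡ 15 (mod 71) gives 6649s ≡ 28 (mod 71), and since 46⁻¹ ≡ 17 (mod 71), s ≡ 50. Hence t ≡ 2969 + 6649·50 = 335419 (mod 472079).
From t ≡ 335419 (mod 472079) write t = 335419 + 472079s. Substituting into t ≡ 37 (mod 83) gives 472079s ≡ 21 (mod 83), and since 58⁻¹ ≡ 73 (mod 83), s ≡ 39. Hence t ≡ 335419 + 472079·39 = 18746500 (mod 39182557).
From t ≡ 18746500 (mod 39182557) write t = 18746500 + 39182557s. Substituting into t ≡ 144 (mod 163) gives 39182557s ≡ 111 (mod 163), and since 128⁻¹ ≡ 149 (mod 163), s ≡ 76. Hence t ≡ 18746500 + 39182557·76 = 2996620832 (mod 6386756791).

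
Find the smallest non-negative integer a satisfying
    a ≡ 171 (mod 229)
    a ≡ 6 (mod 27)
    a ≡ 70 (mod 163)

The moduli are pairwise coprime; N = 229·27·163 = 1007829.
N/229 = 4401; 4401 ≡ 50 (mod 229); 50·142 ≡ 1, so inverse 142.
N/27 = 37327; 37327 ≡ 13 (mod 27); 13·25 ≡ 1, so inverse 25.
N/163 = 6183; 6183 ≡ 152 (mod 163); 152·74 ≡ 1, so inverse 74.
a ≡ 171·4401·142 + 6·37327·25 + 70·6183·74 = 144492072.
144492072 mod 1007829 = 372525.

372525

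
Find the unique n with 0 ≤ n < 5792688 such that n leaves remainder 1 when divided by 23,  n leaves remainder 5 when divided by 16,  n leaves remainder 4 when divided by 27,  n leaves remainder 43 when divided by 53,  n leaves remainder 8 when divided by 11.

4124821

Combine the congruences pairwise.
From n ≡ 1 (mod 23) write n = 1 + 23t. Substituting into n ≡ 5 (mod 16) gives 23t ≡ 4 (mod 16), and since 7⁻¹ ≡ 7 (mod 16), t ≡ 12. Hence n ≡ 1 + 23·12 = 277 (mod 368).
From n ≡ 277 (mod 368) write n = 277 + 368t. Substituting into n ≡ 4 (mod 27) gives 368t ≡ 24 (mod 27), and since 17⁻¹ ≡ 8 (mod 27), t ≡ 3. Hence n ≡ 277 + 368·3 = 1381 (mod 9936).
From n ≡ 1381 (mod 9936) write n = 1381 + 9936t. Substituting into n ≡ 43 (mod 53) gives 9936t ≡ 40 (mod 53), and since 25⁻¹ ≡ 17 (mod 53), t ≡ 44. Hence n ≡ 1381 + 9936·44 = 438565 (mod 526608).
From n ≡ 438565 (mod 526608) write n = 438565 + 526608t. Substituting into n ≡ 8 (mod 11) gives 526608t ≡ 2 (mod 11), and since 5⁻¹ ≡ 9 (mod 11), t ≡ 7. Hence n ≡ 438565 + 526608·7 = 4124821 (mod 5792688).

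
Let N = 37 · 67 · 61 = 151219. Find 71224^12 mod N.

Mod 37: 71224 ≡ 36; 36^12 ≡ 1 (mod 37).
Mod 67: 71224 ≡ 3; 3^12 ≡ 64 (mod 67).
Mod 61: 71224 ≡ 37; 37^12 ≡ 34 (mod 61).
Combine by CRT: x ≡ 1 (mod 37), x ≡ 64 (mod 67), x ≡ 34 (mod 61) ⇒ x ≡ 65121 (mod 151219).

65121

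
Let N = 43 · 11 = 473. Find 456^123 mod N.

125

Mod 43: 456 ≡ 26; by Fermat, exponent reduces to 123 mod 42 = 39; 26^39 ≡ 39 (mod 43).
Mod 11: 456 ≡ 5; by Fermat, exponent reduces to 123 mod 10 = 3; 5^3 ≡ 4 (mod 11).
Combine by CRT: x ≡ 39 (mod 43), x ≡ 4 (mod 11) ⇒ x ≡ 125 (mod 473).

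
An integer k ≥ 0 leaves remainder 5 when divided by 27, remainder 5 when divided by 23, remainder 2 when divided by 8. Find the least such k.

626

The moduli are pairwise coprime; N = 27·23·8 = 4968.
N/27 = 184; 184 ≡ 22 (mod 27); 22·16 ≡ 1, so inverse 16.
N/23 = 216; 216 ≡ 9 (mod 23); 9·18 ≡ 1, so inverse 18.
N/8 = 621; 621 ≡ 5 (mod 8); 5·5 ≡ 1, so inverse 5.
k ≡ 5·184·16 + 5·216·18 + 2·621·5 = 40370.
40370 mod 4968 = 626.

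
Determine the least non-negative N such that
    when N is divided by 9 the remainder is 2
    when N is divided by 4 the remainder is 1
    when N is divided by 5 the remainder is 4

The moduli are pairwise coprime; M = 9·4·5 = 180.
M/9 = 20; 20 ≡ 2 (mod 9); 2·5 ≡ 1, so inverse 5.
M/4 = 45; 45 ≡ 1 (mod 4), inverse 1.
M/5 = 36; 36 ≡ 1 (mod 5), inverse 1.
N ≡ 2·20·5 + 1·45·1 + 4·36·1 = 389.
389 mod 180 = 29.

29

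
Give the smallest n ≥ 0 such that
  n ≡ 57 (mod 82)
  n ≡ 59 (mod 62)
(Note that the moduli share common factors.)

2353

gcd(82, 62) = 2 and 2 | (59 − 57), so the pair is consistent; merging gives n ≡ 2353 (mod 2542), where 2542 = lcm(82, 62).
The solution is unique modulo lcm(82, 62) = 2542.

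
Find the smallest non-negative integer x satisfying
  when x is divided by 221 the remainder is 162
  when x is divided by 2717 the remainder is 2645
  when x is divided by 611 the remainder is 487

157514

Combine the congruences pairwise.
gcd(221, 2717) = 13 and 13 | (2645 − 162), so the pair is consistent; merging gives x ≡ 18947 (mod 46189), where 46189 = lcm(221, 2717).
gcd(46189, 611) = 13 and 13 | (487 − 18947), so the pair is consistent; merging gives x ≡ 157514 (mod 2170883), where 2170883 = lcm(46189, 611).
The solution is unique modulo lcm(221, 2717, 611) = 2170883.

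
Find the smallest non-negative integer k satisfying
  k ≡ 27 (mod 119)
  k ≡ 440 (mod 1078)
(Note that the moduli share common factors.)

10142

gcd(119, 1078) = 7 and 7 | (440 − 27), so the pair is consistent; merging gives k ≡ 10142 (mod 18326), where 18326 = lcm(119, 1078).
The solution is unique modulo lcm(119, 1078) = 18326.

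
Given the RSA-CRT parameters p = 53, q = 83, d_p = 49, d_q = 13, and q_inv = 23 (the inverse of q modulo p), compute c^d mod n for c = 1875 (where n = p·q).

m₁ = c^(d_p) mod p: c ≡ 20 (mod 53), and 20^49 mod 53 = 35.
m₂ = c^(d_q) mod q: c ≡ 49 (mod 83), and 49^13 mod 83 = 75.
h = q_inv·(m₁ − m₂) mod p = 23·(35 − 75) mod 53 = 34.
m = m₂ + h·q = 75 + 34·83 = 2897.

2897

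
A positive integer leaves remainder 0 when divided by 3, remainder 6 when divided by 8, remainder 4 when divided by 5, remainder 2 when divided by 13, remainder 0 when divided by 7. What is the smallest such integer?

7854

The moduli are pairwise coprime; N = 3·8·5·13·7 = 10920.
N/3 = 3640; 3640 ≡ 1 (mod 3), inverse 1.
N/8 = 1365; 1365 ≡ 5 (mod 8); 5·5 ≡ 1, so inverse 5.
N/5 = 2184; 2184 ≡ 4 (mod 5); 4·4 ≡ 1, so inverse 4.
N/13 = 840; 840 ≡ 8 (mod 13); 8·5 ≡ 1, so inverse 5.
N/7 = 1560; 1560 ≡ 6 (mod 7); 6·6 ≡ 1, so inverse 6.
m ≡ 0·3640·1 + 6·1365·5 + 4·2184·4 + 2·840·5 + 0·1560·6 = 84294.
84294 mod 10920 = 7854.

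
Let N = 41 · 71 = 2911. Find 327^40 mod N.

1026

Mod 41: 327 ≡ 40; since 40 | 40, by Fermat 40^40 ≡ 1 (mod 41).
Mod 71: 327 ≡ 43; 43^40 ≡ 32 (mod 71).
Combine by CRT: x ≡ 1 (mod 41), x ≡ 32 (mod 71) ⇒ x ≡ 1026 (mod 2911).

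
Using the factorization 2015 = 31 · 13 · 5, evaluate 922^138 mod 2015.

Mod 31: 922 ≡ 23; by Fermat, exponent reduces to 138 mod 30 = 18; 23^18 ≡ 16 (mod 31).
Mod 13: 922 ≡ 12; by Fermat, exponent reduces to 138 mod 12 = 6; 12^6 ≡ 1 (mod 13).
Mod 5: 922 ≡ 2; by Fermat, exponent reduces to 138 mod 4 = 2; 2^2 ≡ 4 (mod 5).
Combine by CRT: x ≡ 16 (mod 31), x ≡ 1 (mod 13), x ≡ 4 (mod 5) ⇒ x ≡ 729 (mod 2015).

729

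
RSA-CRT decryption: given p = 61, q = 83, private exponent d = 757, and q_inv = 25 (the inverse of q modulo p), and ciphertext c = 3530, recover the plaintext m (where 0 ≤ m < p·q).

d_p = d mod (p−1) = 757 mod 60 = 37; d_q = d mod (q−1) = 19.
m₁ = c^(d_p) mod p: c ≡ 53 (mod 61), and 53^37 mod 61 = 33.
m₂ = c^(d_q) mod q: c ≡ 44 (mod 83), and 44^19 mod 83 = 4.
h = q_inv·(m₁ − m₂) mod p = 25·(33 − 4) mod 61 = 54.
m = m₂ + h·q = 4 + 54·83 = 4486.

4486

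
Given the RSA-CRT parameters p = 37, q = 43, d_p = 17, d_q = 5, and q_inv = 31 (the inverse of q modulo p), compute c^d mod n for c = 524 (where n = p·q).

561

m₁ = c^(d_p) mod p: c ≡ 6 (mod 37), and 6^17 mod 37 = 6.
m₂ = c^(d_q) mod q: c ≡ 8 (mod 43), and 8^5 mod 43 = 2.
h = q_inv·(m₁ − m₂) mod p = 31·(6 − 2) mod 37 = 13.
m = m₂ + h·q = 2 + 13·43 = 561.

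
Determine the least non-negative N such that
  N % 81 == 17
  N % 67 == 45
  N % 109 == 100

The moduli are pairwise coprime; M = 81·67·109 = 591543.
M/81 = 7303; 7303 ≡ 13 (mod 81); 13·25 ≡ 1, so inverse 25.
M/67 = 8829; 8829 ≡ 52 (mod 67); 52·58 ≡ 1, so inverse 58.
M/109 = 5427; 5427 ≡ 86 (mod 109); 86·90 ≡ 1, so inverse 90.
N ≡ 17·7303·25 + 45·8829·58 + 100·5427·90 = 74990465.
74990465 mod 591543 = 456047.

456047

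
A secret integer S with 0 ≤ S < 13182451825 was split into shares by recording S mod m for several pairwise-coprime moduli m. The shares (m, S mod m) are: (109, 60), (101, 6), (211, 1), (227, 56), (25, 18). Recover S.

Combine the congruences pairwise.
From S ≡ 60 (mod 109) write S = 60 + 109t. Substituting into S ≡ 6 (mod 101) gives 109t ≡ 47 (mod 101), and since 8⁻¹ ≡ 38 (mod 101), t ≡ 69. Hence S ≡ 60 + 109·69 = 7581 (mod 11009).
From S ≡ 7581 (mod 11009) write S = 7581 + 11009t. Substituting into S ≡ 1 (mod 211) gives 11009t ≡ 16 (mod 211), and since 37⁻¹ ≡ 154 (mod 211), t ≡ 143. Hence S ≡ 7581 + 11009·143 = 1581868 (mod 2322899).
From S ≡ 1581868 (mod 2322899) write S = 1581868 + 2322899t. Substituting into S ≡ 56 (mod 227) gives 2322899t ≡ 151 (mod 227), and since 8⁻¹ ≡ 142 (mod 227), t ≡ 104. Hence S ≡ 1581868 + 2322899·104 = 243163364 (mod 527298073).
From S ≡ 243163364 (mod 527298073) write S = 243163364 + 527298073t. Substituting into S ≡ 18 (mod 25) gives 527298073t ≡ 4 (mod 25), and since 23⁻¹ ≡ 12 (mod 25), t ≡ 23. Hence S ≡ 243163364 + 527298073·23 = 12371019043 (mod 13182451825).

12371019043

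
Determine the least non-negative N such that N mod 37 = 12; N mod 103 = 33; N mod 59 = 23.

156078

The moduli are pairwise coprime; M = 37·103·59 = 224849.
M/37 = 6077; 6077 ≡ 9 (mod 37); 9·33 ≡ 1, so inverse 33.
M/103 = 2183; 2183 ≡ 20 (mod 103); 20·67 ≡ 1, so inverse 67.
M/59 = 3811; 3811 ≡ 35 (mod 59); 35·27 ≡ 1, so inverse 27.
N ≡ 12·6077·33 + 33·2183·67 + 23·3811·27 = 9599736.
9599736 mod 224849 = 156078.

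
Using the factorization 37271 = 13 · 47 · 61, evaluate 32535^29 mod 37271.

Mod 13: 32535 ≡ 9; by Fermat, exponent reduces to 29 mod 12 = 5; 9^5 ≡ 3 (mod 13).
Mod 47: 32535 ≡ 11; 11^29 ≡ 10 (mod 47).
Mod 61: 32535 ≡ 22; 22^29 ≡ 25 (mod 61).
Combine by CRT: x ≡ 3 (mod 13), x ≡ 10 (mod 47), x ≡ 25 (mod 61) ⇒ x ≡ 6308 (mod 37271).

6308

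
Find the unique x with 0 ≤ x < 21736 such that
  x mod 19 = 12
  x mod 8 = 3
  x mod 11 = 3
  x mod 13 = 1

13027

The moduli are pairwise coprime; N = 19·8·11·13 = 21736.
N/19 = 1144; 1144 ≡ 4 (mod 19); 4·5 ≡ 1, so inverse 5.
N/8 = 2717; 2717 ≡ 5 (mod 8); 5·5 ≡ 1, so inverse 5.
N/11 = 1976; 1976 ≡ 7 (mod 11); 7·8 ≡ 1, so inverse 8.
N/13 = 1672; 1672 ≡ 8 (mod 13); 8·5 ≡ 1, so inverse 5.
x ≡ 12·1144·5 + 3·2717·5 + 3·1976·8 + 1·1672·5 = 165179.
165179 mod 21736 = 13027.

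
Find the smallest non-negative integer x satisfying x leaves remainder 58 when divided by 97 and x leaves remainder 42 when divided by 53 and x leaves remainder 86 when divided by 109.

The moduli are pairwise coprime; N = 97·53·109 = 560369.
N/97 = 5777; 5777 ≡ 54 (mod 97); 54·9 ≡ 1, so inverse 9.
N/53 = 10573; 10573 ≡ 26 (mod 53); 26·51 ≡ 1, so inverse 51.
N/109 = 5141; 5141 ≡ 18 (mod 109); 18·103 ≡ 1, so inverse 103.
x ≡ 58·5777·9 + 42·10573·51 + 86·5141·103 = 71201938.
71201938 mod 560369 = 35075.

35075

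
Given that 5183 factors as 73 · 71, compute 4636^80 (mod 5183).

1024

Mod 73: 4636 ≡ 37; by Fermat, exponent reduces to 80 mod 72 = 8; 37^8 ≡ 2 (mod 73).
Mod 71: 4636 ≡ 21; by Fermat, exponent reduces to 80 mod 70 = 10; 21^10 ≡ 30 (mod 71).
Combine by CRT: x ≡ 2 (mod 73), x ≡ 30 (mod 71) ⇒ x ≡ 1024 (mod 5183).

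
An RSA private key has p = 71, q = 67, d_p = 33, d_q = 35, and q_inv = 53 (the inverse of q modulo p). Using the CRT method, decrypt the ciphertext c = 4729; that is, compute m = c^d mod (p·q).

m₁ = c^(d_p) mod p: c ≡ 43 (mod 71), and 43^33 mod 71 = 24.
m₂ = c^(d_q) mod q: c ≡ 39 (mod 67), and 39^35 mod 67 = 47.
h = q_inv·(m₁ − m₂) mod p = 53·(24 − 47) mod 71 = 59.
m = m₂ + h·q = 47 + 59·67 = 4000.

4000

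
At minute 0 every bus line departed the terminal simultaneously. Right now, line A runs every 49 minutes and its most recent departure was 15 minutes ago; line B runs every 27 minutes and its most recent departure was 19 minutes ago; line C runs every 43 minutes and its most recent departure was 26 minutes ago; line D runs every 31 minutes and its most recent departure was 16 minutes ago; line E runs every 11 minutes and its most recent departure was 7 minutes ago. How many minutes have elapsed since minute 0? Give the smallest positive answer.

From t ≡ 15 (mod 49) write t = 15 + 49s. Substituting into t ≡ 19 (mod 27) gives 49s ≡ 4 (mod 27), and since 22⁻¹ ≡ 16 (mod 27), s ≡ 10. Hence t ≡ 15 + 49·10 = 505 (mod 1323).
From t ≡ 505 (mod 1323) write t = 505 + 1323s. Substituting into t ≡ 26 (mod 43) gives 1323s ≡ 37 (mod 43), and since 33⁻¹ ≡ 30 (mod 43), s ≡ 35. Hence t ≡ 505 + 1323·35 = 46810 (mod 56889).
From t ≡ 46810 (mod 56889) write t = 46810 + 56889s. Substituting into t ≡ 16 (mod 31) gives 56889s ≡ 16 (mod 31), and since 4⁻¹ ≡ 8 (mod 31), s ≡ 4. Hence t ≡ 46810 + 56889·4 = 274366 (mod 1763559).
From t ≡ 274366 (mod 1763559) write t = 274366 + 1763559s. Substituting into t ≡ 7 (mod 11) gives 1763559s ≡ 3 (mod 11), and since 6⁻¹ ≡ 2 (mod 11), s ≡ 6. Hence t ≡ 274366 + 1763559·6 = 10855720 (mod 19399149).

10855720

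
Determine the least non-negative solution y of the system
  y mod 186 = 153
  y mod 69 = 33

1827

gcd(186, 69) = 3 and 3 | (33 − 153), so the pair is consistent; merging gives y ≡ 1827 (mod 4278), where 4278 = lcm(186, 69).
The solution is unique modulo lcm(186, 69) = 4278.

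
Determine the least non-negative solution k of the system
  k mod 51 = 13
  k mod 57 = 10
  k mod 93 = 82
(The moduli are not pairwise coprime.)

gcd(51, 57) = 3 and 3 | (10 − 13), so the pair is consistent; merging gives k ≡ 523 (mod 969), where 969 = lcm(51, 57).
gcd(969, 93) = 3 and 3 | (82 − 523), so the pair is consistent; merging gives k ≡ 3430 (mod 30039), where 30039 = lcm(969, 93).
The solution is unique modulo lcm(51, 57, 93) = 30039.

3430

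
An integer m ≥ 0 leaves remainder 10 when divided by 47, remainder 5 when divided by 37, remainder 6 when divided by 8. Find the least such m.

From m ≡ 10 (mod 47) write m = 10 + 47t. Substituting into m ≡ 5 (mod 37) gives 47t ≡ 32 (mod 37), and since 10⁻¹ ≡ 26 (mod 37), t ≡ 18. Hence m ≡ 10 + 47·18 = 856 (mod 1739).
From m ≡ 856 (mod 1739) write m = 856 + 1739t. Substituting into m ≡ 6 (mod 8) gives 1739t ≡ 6 (mod 8), and since 3⁻¹ ≡ 3 (mod 8), t ≡ 2. Hence m ≡ 856 + 1739·2 = 4334 (mod 13912).

4334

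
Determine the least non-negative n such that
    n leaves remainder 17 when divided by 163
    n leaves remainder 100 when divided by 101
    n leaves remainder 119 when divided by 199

From n ≡ 17 (mod 163) write n = 17 + 163t. Substituting into n ≡ 100 (mod 101) gives 163t ≡ 83 (mod 101), and since 62⁻¹ ≡ 44 (mod 101), t ≡ 16. Hence n ≡ 17 + 163·16 = 2625 (mod 16463).
From n ≡ 2625 (mod 16463) write n = 2625 + 16463t. Substituting into n ≡ 119 (mod 199) gives 16463t ≡ 81 (mod 199), and since 145⁻¹ ≡ 70 (mod 199), t ≡ 98. Hence n ≡ 2625 + 16463·98 = 1615999 (mod 3276137).

1615999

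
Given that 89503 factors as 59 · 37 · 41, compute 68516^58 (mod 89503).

Mod 59: 68516 ≡ 17; since 58 | 58, by Fermat 17^58 ≡ 1 (mod 59).
Mod 37: 68516 ≡ 29; by Fermat, exponent reduces to 58 mod 36 = 22; 29^22 ≡ 11 (mod 37).
Mod 41: 68516 ≡ 5; by Fermat, exponent reduces to 58 mod 40 = 18; 5^18 ≡ 23 (mod 41).
Combine by CRT: x ≡ 1 (mod 59), x ≡ 11 (mod 37), x ≡ 23 (mod 41) ⇒ x ≡ 1417 (mod 89503).

1417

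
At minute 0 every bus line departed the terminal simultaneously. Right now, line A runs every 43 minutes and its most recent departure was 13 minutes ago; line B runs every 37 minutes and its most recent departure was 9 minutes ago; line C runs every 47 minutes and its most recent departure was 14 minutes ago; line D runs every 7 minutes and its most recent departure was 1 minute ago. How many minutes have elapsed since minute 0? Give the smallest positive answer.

395613

The moduli are pairwise coprime; N = 43·37·47·7 = 523439.
N/43 = 12173; 12173 ≡ 4 (mod 43); 4·11 ≡ 1, so inverse 11.
N/37 = 14147; 14147 ≡ 13 (mod 37); 13·20 ≡ 1, so inverse 20.
N/47 = 11137; 11137 ≡ 45 (mod 47); 45·23 ≡ 1, so inverse 23.
N/7 = 74777; 74777 ≡ 3 (mod 7); 3·5 ≡ 1, so inverse 5.
t ≡ 13·12173·11 + 9·14147·20 + 14·11137·23 + 1·74777·5 = 8247198.
8247198 mod 523439 = 395613.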